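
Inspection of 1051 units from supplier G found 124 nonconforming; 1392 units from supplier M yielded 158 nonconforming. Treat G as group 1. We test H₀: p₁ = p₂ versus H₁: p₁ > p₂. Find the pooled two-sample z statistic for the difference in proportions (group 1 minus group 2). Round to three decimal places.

p̂₁ = 124/1051 = 0.117983, p̂₂ = 158/1392 = 0.113506.
Pooled p̂ = (124+158)/(1051+1392) = 282/2443 = 0.115432.
SE = √(p̂(1−p̂)(1/n₁+1/n₂)) = √(0.115432·0.884568·0.00166987) = √(0.000170506) = 0.013058.
z = (0.117983 − 0.113506)/0.013058 = 0.004477/0.013058 = 0.343.

z = 0.343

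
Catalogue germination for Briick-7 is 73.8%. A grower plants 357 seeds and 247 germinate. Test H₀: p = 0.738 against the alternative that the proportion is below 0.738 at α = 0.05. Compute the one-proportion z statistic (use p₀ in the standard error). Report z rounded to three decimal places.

z = -1.982

p̂ = 247/357 ≈ 0.69188.
SE = √(p₀(1−p₀)/n) = √(0.19336/357) = 0.02327.
z = (0.69188 − 0.738)/0.02327 = -0.04612/0.02327 = -1.982.
p-value = P(Z < -1.982) ≈ 0.0237; since p < α = 0.05, reject H₀.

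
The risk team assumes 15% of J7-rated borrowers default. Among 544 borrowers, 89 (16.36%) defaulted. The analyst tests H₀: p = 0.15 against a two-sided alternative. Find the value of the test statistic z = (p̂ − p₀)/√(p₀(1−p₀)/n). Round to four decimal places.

p̂ = 89/544 ≈ 0.1636029.
SE = √(p₀(1−p₀)/n) = √(0.1275/544) = 0.0153093.
z = (0.1636029 − 0.15)/0.0153093 = 0.0136029/0.0153093 = 0.8885.
Two-sided p-value ≈ 2·Φ(−0.889) = 0.3743.

z = 0.8885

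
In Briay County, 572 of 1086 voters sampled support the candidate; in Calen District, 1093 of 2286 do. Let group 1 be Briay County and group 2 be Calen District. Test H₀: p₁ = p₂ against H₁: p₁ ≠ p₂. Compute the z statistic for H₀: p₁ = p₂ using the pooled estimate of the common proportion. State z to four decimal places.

z = 2.6363

p̂₁ = 572/1086 = 0.5267035, p̂₂ = 1093/2286 = 0.4781277.
Pooled p̂ = (572+1093)/(1086+2286) = 1665/3372 = 0.4937722.
SE = √(p̂(1−p̂)(1/n₁+1/n₂)) = √(0.4937722·0.5062278·0.00135826) = √(0.000339511) = 0.0184258.
z = (0.5267035 − 0.4781277)/0.0184258 = 0.0485758/0.0184258 = 2.6363.
p-value = 2·P(Z > 2.636) ≈ 0.0084.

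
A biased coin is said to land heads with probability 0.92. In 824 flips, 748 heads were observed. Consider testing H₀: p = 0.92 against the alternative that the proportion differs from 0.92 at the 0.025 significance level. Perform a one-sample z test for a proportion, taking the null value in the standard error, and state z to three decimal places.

p̂ = 748/824 ≈ 0.90777.
Under H₀, SE = √(0.92·0.08/824) = √(8.93204e-05) = 0.00945.
z = (0.90777 − 0.92)/0.00945 = -0.01223/0.00945 = -1.294.
Two-sided p-value ≈ 2·Φ(−1.294) = 0.1955, so at α = 0.025 we fail to reject H₀.

z = -1.294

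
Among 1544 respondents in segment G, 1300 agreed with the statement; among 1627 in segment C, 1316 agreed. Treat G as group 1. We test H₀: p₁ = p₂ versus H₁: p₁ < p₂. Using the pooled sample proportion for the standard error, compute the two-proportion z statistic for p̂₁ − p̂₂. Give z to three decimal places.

p̂₁ = 1300/1544 ≈ 0.84197, p̂₂ = 1316/1627 ≈ 0.80885.
Pooled p̂ = (1300+1316)/(1544+1627) = 2616/3171 = 0.82498.
SE = √(0.14439 × 0.0012623) = 0.01350.
z = (0.84197 − 0.80885)/0.01350 = 0.03312/0.01350 = 2.453.
p-value = P(Z < 2.453) ≈ 0.9929.

z = 2.453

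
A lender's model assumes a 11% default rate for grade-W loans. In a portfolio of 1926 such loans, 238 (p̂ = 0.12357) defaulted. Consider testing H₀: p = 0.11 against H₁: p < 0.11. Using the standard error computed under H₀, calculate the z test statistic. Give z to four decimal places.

z = 1.9036

p̂ = 238/1926 ≈ 0.1235722.
Standard error under H₀: √(0.11×0.89/1926) = 0.0071296.
z = (0.1235722 − 0.11)/0.0071296 = 0.0135722/0.0071296 = 1.9036.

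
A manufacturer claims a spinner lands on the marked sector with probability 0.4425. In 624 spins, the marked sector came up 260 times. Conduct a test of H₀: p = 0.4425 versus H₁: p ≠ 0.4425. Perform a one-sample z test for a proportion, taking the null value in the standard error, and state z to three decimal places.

z = -1.299

p̂ = 260/624 = 0.41667.
Under H₀, SE = √(0.4425·0.5575/624) = √(0.000395343) = 0.01988.
z = (0.41667 − 0.4425)/0.01988 = -0.02583/0.01988 = -1.299.
p-value = 2·P(Z > 1.299) ≈ 0.1939.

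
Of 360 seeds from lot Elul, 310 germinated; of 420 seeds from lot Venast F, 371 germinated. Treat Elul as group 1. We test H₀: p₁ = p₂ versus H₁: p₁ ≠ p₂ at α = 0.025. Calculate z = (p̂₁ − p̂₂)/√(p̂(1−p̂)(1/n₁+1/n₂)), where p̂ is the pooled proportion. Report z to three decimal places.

p̂₁ = 310/360 ≈ 0.86111, p̂₂ = 371/420 ≈ 0.88333.
Pooled p̂ = (310+371)/(360+420) = 681/780 = 0.87308.
SE = √(0.110814 × 0.00515873) = 0.02391.
z = (0.86111 − 0.88333)/0.02391 = -0.02222/0.02391 = -0.929.
p-value = 2·P(Z > 0.929) ≈ 0.3527, so at α = 0.025 we fail to reject H₀.

z = -0.929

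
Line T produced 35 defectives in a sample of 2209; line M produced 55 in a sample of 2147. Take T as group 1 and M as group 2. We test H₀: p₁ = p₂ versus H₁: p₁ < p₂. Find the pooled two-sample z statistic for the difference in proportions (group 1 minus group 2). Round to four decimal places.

p̂₁ = 35/2209 = 0.015844, p̂₂ = 55/2147 = 0.025617.
Pooled p̂ = (35+55)/(2209+2147) = 90/4356 = 0.020661.
SE = √(p̂(1−p̂)(1/n₁+1/n₂)) = √(0.020661·0.979339·0.00091846) = √(1.85844e-05) = 0.004311.
z = (0.015844 − 0.025617)/0.004311 = -0.009773/0.004311 = -2.2670.
p-value = P(Z < -2.267) ≈ 0.0117.

z = -2.2670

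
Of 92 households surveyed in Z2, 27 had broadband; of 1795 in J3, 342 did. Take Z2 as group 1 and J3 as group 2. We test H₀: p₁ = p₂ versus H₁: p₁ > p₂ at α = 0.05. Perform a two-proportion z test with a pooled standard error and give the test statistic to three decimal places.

z = 2.428

p̂₁ = 27/92 = 0.29348, p̂₂ = 342/1795 = 0.19053.
Pooled p̂ = (27+342)/(92+1795) = 369/1887 = 0.19555.
SE = √(0.157309 × 0.0114267) = 0.04240.
z = (0.29348 − 0.19053)/0.04240 = 0.10295/0.04240 = 2.428.
p-value = P(Z > 2.428) ≈ 0.0076. With α = 0.05, reject H₀.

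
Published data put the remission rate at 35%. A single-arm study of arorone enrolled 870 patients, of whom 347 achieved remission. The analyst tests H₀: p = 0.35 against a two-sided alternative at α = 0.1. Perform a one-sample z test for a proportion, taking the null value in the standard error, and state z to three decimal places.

z = 3.021

p̂ = 347/870 ≈ 0.39885.
Standard error under H₀: √(0.35×0.65/870) = 0.01617.
z = (0.39885 − 0.35)/0.01617 = 0.04885/0.01617 = 3.021.
Two-sided p-value ≈ 2·Φ(−3.021) = 0.0025; since p < α = 0.1, reject H₀.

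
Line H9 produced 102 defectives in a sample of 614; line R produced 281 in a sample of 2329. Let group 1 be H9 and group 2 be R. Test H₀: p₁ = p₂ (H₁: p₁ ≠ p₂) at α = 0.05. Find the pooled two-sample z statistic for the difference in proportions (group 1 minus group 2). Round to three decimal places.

p̂₁ = 102/614 = 0.166124, p̂₂ = 281/2329 = 0.120653.
Pooled p̂ = (102+281)/(614+2329) = 383/2943 = 0.130139.
SE = √(p̂(1−p̂)(1/n₁+1/n₂)) = √(0.130139·0.869861·0.00205803) = √(0.000232976) = 0.015264.
z = (0.166124 − 0.120653)/0.015264 = 0.045471/0.015264 = 2.979.
p-value = 2·P(Z > 2.979) ≈ 0.0029, so at α = 0.05 we reject H₀.

z = 2.979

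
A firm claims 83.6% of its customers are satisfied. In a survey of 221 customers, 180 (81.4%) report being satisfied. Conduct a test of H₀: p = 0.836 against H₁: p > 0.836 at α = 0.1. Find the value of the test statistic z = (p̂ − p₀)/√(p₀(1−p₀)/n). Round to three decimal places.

p̂ = 180/221 = 0.81448.
Standard error under H₀: √(0.836×0.164/221) = 0.02491.
z = (0.81448 − 0.836)/0.02491 = -0.02152/0.02491 = -0.864.
p-value = P(Z > -0.864) ≈ 0.8062; since p > α = 0.1, fail to reject H₀.

z = -0.864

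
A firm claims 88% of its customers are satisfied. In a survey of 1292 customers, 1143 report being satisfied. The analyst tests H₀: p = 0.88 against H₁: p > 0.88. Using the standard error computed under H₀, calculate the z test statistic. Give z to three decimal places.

z = 0.517

p̂ = 1143/1292 ≈ 0.88467.
Under H₀, SE = √(0.88·0.12/1292) = √(8.17337e-05) = 0.00904.
z = (0.88467 − 0.88)/0.00904 = 0.00467/0.00904 = 0.517.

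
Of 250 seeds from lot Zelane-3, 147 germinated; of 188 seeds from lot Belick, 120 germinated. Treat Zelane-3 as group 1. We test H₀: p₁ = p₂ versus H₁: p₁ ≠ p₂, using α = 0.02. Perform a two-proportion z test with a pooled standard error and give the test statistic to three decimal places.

z = -1.068

p̂₁ = 147/250 ≈ 0.58800, p̂₂ = 120/188 ≈ 0.63830.
Pooled p̂ = (147+120)/(250+188) = 267/438 = 0.60959.
SE = √(p̂(1−p̂)(1/n₁+1/n₂)) = √(0.60959·0.39041·0.00931915) = √(0.00221787) = 0.04709.
z = (0.58800 − 0.63830)/0.04709 = -0.05030/0.04709 = -1.068.
Two-sided p-value ≈ 2·Φ(−1.068) = 0.2855, so at α = 0.02 we fail to reject H₀.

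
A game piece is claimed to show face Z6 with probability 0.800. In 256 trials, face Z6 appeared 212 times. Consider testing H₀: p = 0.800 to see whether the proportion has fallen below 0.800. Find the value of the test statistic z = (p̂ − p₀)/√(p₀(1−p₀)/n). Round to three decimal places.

p̂ = 212/256 ≈ 0.82812.
Under H₀, SE = √(0.8·0.2/256) = √(0.000625) = 0.02500.
z = (0.82812 − 0.8)/0.02500 = 0.02812/0.02500 = 1.125.

z = 1.125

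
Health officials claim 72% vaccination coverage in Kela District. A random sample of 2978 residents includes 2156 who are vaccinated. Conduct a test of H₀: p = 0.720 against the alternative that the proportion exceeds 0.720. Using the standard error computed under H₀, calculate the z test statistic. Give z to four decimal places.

p̂ = 2156/2978 = 0.723976.
Under H₀, SE = √(0.72·0.28/2978) = √(6.76964e-05) = 0.008228.
z = (0.723976 − 0.72)/0.008228 = 0.003976/0.008228 = 0.4832.

z = 0.4832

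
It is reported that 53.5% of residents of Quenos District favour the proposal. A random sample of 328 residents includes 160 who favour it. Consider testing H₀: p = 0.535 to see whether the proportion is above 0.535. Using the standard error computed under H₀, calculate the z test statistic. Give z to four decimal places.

p̂ = 160/328 ≈ 0.487805.
SE = √(p₀(1−p₀)/n) = √(0.24877/328) = 0.027540.
z = (0.487805 − 0.535)/0.027540 = -0.047195/0.027540 = -1.7137.

z = -1.7137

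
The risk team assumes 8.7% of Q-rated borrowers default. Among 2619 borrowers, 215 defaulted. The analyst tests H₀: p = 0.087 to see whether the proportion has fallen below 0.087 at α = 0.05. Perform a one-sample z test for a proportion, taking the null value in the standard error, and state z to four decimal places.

p̂ = 215/2619 = 0.0820924.
Under H₀, SE = √(0.087·0.913/2619) = √(3.03288e-05) = 0.0055072.
z = (0.0820924 − 0.087)/0.0055072 = -0.0049076/0.0055072 = -0.8911.
p-value = P(Z < -0.891) ≈ 0.1864, so at α = 0.05 we fail to reject H₀.

z = -0.8911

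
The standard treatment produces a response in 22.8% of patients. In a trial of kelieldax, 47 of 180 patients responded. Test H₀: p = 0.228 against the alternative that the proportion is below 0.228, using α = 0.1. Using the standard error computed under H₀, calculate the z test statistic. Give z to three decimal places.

p̂ = 47/180 ≈ 0.26111.
Standard error under H₀: √(0.228×0.772/180) = 0.03127.
z = (0.26111 − 0.228)/0.03127 = 0.03311/0.03127 = 1.059.
p-value = P(Z < 1.059) ≈ 0.8552; since p > α = 0.1, fail to reject H₀.

z = 1.059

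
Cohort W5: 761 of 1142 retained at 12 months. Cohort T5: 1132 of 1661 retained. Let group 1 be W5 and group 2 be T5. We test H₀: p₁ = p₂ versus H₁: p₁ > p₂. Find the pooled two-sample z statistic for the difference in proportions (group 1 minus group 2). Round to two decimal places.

p̂₁ = 761/1142 ≈ 0.6664, p̂₂ = 1132/1661 ≈ 0.6815.
Pooled p̂ = (761+1132)/(1142+1661) = 1893/2803 = 0.6753.
SE = √(0.219253 × 0.0014777) = 0.0180.
z = (0.6664 − 0.6815)/0.0180 = -0.0151/0.0180 = -0.84.
p-value = P(Z > -0.841) ≈ 0.7999.

z = -0.84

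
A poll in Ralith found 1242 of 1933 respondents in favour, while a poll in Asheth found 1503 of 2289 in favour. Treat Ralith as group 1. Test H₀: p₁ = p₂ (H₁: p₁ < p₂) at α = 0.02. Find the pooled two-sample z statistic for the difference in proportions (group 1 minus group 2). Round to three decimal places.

p̂₁ = 1242/1933 ≈ 0.64252, p̂₂ = 1503/2289 ≈ 0.65662.
Pooled p̂ = (1242+1503)/(1933+2289) = 2745/4222 = 0.65017.
SE = √(p̂(1−p̂)(1/n₁+1/n₂)) = √(0.65017·0.34983·0.000954203) = √(0.000217034) = 0.01473.
z = (0.64252 − 0.65662)/0.01473 = -0.01410/0.01473 = -0.957.
p-value = P(Z < -0.957) ≈ 0.1694; since p > α = 0.02, fail to reject H₀.

z = -0.957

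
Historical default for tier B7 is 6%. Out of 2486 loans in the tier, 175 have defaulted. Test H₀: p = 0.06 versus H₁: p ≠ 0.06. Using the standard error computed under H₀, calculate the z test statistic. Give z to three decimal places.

p̂ = 175/2486 ≈ 0.070394.
SE = √(p₀(1−p₀)/n) = √(0.0564/2486) = 0.004763.
z = (0.070394 − 0.06)/0.004763 = 0.010394/0.004763 = 2.182.
Two-sided p-value ≈ 2·Φ(−2.182) = 0.0291.

z = 2.182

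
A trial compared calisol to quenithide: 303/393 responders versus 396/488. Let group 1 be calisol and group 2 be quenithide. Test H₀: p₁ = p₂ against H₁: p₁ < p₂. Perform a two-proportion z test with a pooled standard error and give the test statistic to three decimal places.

p̂₁ = 303/393 ≈ 0.770992, p̂₂ = 396/488 ≈ 0.811475.
Pooled p̂ = (303+396)/(393+488) = 699/881 = 0.793417.
SE = √(p̂(1−p̂)(1/n₁+1/n₂)) = √(0.793417·0.206583·0.00459371) = √(0.00075294) = 0.027440.
z = (0.770992 − 0.811475)/0.027440 = -0.040483/0.027440 = -1.475.
p-value = P(Z < -1.475) ≈ 0.0701.

z = -1.475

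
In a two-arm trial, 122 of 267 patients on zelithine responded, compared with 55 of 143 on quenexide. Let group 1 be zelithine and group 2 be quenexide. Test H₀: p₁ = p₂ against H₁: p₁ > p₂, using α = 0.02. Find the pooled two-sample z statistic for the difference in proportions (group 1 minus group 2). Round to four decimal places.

p̂₁ = 122/267 ≈ 0.456929, p̂₂ = 55/143 ≈ 0.384615.
Pooled p̂ = (122+55)/(267+143) = 177/410 = 0.431707.
SE = √(p̂(1−p̂)(1/n₁+1/n₂)) = √(0.431707·0.568293·0.0107383) = √(0.0026345) = 0.051327.
z = (0.456929 − 0.384615)/0.051327 = 0.072314/0.051327 = 1.4089.
p-value = P(Z > 1.409) ≈ 0.0794, so at α = 0.02 we fail to reject H₀.

z = 1.4089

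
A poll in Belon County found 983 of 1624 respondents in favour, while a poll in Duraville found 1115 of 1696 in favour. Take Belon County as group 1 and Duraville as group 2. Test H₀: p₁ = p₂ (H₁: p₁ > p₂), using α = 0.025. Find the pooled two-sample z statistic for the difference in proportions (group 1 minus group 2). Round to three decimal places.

z = -3.114

p̂₁ = 983/1624 = 0.60530, p̂₂ = 1115/1696 = 0.65743.
Pooled p̂ = (983+1115)/(1624+1696) = 2098/3320 = 0.63193.
SE = √(p̂(1−p̂)(1/n₁+1/n₂)) = √(0.63193·0.36807·0.00120539) = √(0.000280367) = 0.01674.
z = (0.60530 − 0.65743)/0.01674 = -0.05213/0.01674 = -3.114.
p-value = P(Z > -3.114) ≈ 0.9991, so at α = 0.025 we fail to reject H₀.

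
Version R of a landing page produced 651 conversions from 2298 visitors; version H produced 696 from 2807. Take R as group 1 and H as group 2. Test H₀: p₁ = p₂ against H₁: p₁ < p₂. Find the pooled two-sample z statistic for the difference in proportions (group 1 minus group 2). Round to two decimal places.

p̂₁ = 651/2298 = 0.2833, p̂₂ = 696/2807 = 0.2480.
Pooled p̂ = (651+696)/(2298+2807) = 1347/5105 = 0.2639.
SE = √(0.194237 × 0.000791413) = 0.0124.
z = (0.2833 − 0.2480)/0.0124 = 0.0353/0.0124 = 2.85.
p-value = P(Z < 2.850) ≈ 0.9978.

z = 2.85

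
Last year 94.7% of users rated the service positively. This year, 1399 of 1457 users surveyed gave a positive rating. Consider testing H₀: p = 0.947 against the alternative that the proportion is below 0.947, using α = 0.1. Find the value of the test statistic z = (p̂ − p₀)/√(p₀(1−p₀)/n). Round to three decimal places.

p̂ = 1399/1457 = 0.960192.
Standard error under H₀: √(0.947×0.053/1457) = 0.005869.
z = (0.960192 − 0.947)/0.005869 = 0.013192/0.005869 = 2.248.
p-value = P(Z < 2.248) ≈ 0.9877, so at α = 0.1 we fail to reject H₀.

z = 2.248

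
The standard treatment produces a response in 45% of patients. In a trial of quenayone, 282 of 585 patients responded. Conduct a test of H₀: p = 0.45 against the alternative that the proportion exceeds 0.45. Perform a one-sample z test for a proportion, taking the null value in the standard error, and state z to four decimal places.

z = 1.5582

p̂ = 282/585 = 0.482051.
SE = √(p₀(1−p₀)/n) = √(0.2475/585) = 0.020569.
z = (0.482051 − 0.45)/0.020569 = 0.032051/0.020569 = 1.5582.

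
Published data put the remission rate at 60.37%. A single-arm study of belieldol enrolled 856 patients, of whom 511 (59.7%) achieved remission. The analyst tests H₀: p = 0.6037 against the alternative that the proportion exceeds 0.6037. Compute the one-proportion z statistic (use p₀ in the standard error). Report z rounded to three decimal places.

z = -0.403

p̂ = 511/856 = 0.59696.
SE = √(p₀(1−p₀)/n) = √(0.23925/856) = 0.01672.
z = (0.59696 − 0.6037)/0.01672 = -0.00674/0.01672 = -0.403.
p-value = P(Z > -0.403) ≈ 0.6565.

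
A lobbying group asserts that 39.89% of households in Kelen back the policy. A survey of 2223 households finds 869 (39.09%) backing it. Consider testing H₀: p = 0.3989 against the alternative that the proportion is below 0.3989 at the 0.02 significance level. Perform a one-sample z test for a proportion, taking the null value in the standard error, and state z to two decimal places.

p̂ = 869/2223 = 0.3909.
Under H₀, SE = √(0.3989·0.6011/2223) = √(0.000107863) = 0.0104.
z = (0.3909 − 0.3989)/0.0104 = -0.0080/0.0104 = -0.77.
p-value = P(Z < -0.769) ≈ 0.2209; since p > α = 0.02, fail to reject H₀.

z = -0.77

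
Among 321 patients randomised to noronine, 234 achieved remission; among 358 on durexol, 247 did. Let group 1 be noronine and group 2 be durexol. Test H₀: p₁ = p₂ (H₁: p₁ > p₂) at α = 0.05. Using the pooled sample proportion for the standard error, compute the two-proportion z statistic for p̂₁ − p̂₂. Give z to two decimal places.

p̂₁ = 234/321 = 0.7290, p̂₂ = 247/358 = 0.6899.
Pooled p̂ = (234+247)/(321+358) = 481/679 = 0.7084.
SE = √(p̂(1−p̂)(1/n₁+1/n₂)) = √(0.7084·0.2916·0.00590856) = √(0.00122054) = 0.0349.
z = (0.7290 − 0.6899)/0.0349 = 0.0391/0.0349 = 1.12.
p-value = P(Z > 1.117) ≈ 0.1320; since p > α = 0.05, fail to reject H₀.

z = 1.12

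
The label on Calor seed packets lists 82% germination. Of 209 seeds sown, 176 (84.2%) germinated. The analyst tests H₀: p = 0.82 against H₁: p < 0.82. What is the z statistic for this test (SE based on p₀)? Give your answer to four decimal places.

z = 0.8318

p̂ = 176/209 = 0.842105.
Standard error under H₀: √(0.82×0.18/209) = 0.026575.
z = (0.842105 − 0.82)/0.026575 = 0.022105/0.026575 = 0.8318.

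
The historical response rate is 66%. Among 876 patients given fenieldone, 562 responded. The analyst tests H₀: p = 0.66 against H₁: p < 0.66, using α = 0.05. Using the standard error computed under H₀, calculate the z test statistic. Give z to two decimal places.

z = -1.15

p̂ = 562/876 ≈ 0.6416.
SE = √(p₀(1−p₀)/n) = √(0.2244/876) = 0.0160.
z = (0.6416 − 0.66)/0.0160 = -0.0184/0.0160 = -1.15.
p-value = P(Z < -1.153) ≈ 0.1245. With α = 0.05, fail to reject H₀.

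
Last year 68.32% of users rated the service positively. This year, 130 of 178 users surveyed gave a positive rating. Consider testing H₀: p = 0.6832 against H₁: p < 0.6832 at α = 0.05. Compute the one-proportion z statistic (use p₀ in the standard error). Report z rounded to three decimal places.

z = 1.352

p̂ = 130/178 = 0.73034.
Under H₀, SE = √(0.6832·0.3168/178) = √(0.00121594) = 0.03487.
z = (0.73034 − 0.6832)/0.03487 = 0.04714/0.03487 = 1.352.
p-value = P(Z < 1.352) ≈ 0.9118; since p > α = 0.05, fail to reject H₀.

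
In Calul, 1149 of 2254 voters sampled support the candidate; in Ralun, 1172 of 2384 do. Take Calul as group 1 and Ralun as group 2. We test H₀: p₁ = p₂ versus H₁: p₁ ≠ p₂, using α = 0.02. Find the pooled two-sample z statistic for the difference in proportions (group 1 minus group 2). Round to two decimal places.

z = 1.24

p̂₁ = 1149/2254 ≈ 0.5098, p̂₂ = 1172/2384 ≈ 0.4916.
Pooled p̂ = (1149+1172)/(2254+2384) = 2321/4638 = 0.5004.
SE = √(p̂(1−p̂)(1/n₁+1/n₂)) = √(0.5004·0.4996·0.000863119) = √(0.00021578) = 0.0147.
z = (0.5098 − 0.4916)/0.0147 = 0.0182/0.0147 = 1.24.
Two-sided p-value ≈ 2·Φ(−1.236) = 0.2166, so at α = 0.02 we fail to reject H₀.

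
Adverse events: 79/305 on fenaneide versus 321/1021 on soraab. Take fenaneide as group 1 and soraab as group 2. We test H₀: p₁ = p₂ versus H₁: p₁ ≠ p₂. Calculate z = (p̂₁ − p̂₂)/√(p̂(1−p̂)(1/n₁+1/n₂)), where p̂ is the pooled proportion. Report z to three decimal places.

z = -1.849

p̂₁ = 79/305 = 0.25902, p̂₂ = 321/1021 = 0.31440.
Pooled p̂ = (79+321)/(305+1021) = 400/1326 = 0.30166.
SE = √(p̂(1−p̂)(1/n₁+1/n₂)) = √(0.30166·0.69834·0.00425812) = √(0.000897019) = 0.02995.
z = (0.25902 − 0.31440)/0.02995 = -0.05538/0.02995 = -1.849.
Two-sided p-value ≈ 2·Φ(−1.849) = 0.0644.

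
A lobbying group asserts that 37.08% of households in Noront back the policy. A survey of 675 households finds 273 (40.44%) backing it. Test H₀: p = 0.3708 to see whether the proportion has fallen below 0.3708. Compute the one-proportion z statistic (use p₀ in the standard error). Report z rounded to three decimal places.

z = 1.810

p̂ = 273/675 ≈ 0.40444.
SE = √(p₀(1−p₀)/n) = √(0.23331/675) = 0.01859.
z = (0.40444 − 0.3708)/0.01859 = 0.03364/0.01859 = 1.810.
p-value = P(Z < 1.810) ≈ 0.9648.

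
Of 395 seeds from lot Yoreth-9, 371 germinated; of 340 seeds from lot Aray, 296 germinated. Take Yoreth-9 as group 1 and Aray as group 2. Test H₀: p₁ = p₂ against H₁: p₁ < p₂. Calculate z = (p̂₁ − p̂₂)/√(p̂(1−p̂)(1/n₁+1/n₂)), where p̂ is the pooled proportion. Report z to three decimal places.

z = 3.203

p̂₁ = 371/395 ≈ 0.939241, p̂₂ = 296/340 ≈ 0.870588.
Pooled p̂ = (371+296)/(395+340) = 667/735 = 0.907483.
SE = √(p̂(1−p̂)(1/n₁+1/n₂)) = √(0.907483·0.092517·0.00547282) = √(0.000459485) = 0.021436.
z = (0.939241 − 0.870588)/0.021436 = 0.068653/0.021436 = 3.203.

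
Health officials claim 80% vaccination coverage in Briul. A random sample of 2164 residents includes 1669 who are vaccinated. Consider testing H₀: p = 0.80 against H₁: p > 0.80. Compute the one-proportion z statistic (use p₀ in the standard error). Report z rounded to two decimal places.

p̂ = 1669/2164 ≈ 0.7713.
Standard error under H₀: √(0.8×0.2/2164) = 0.0086.
z = (0.7713 − 0.8)/0.0086 = -0.0287/0.0086 = -3.34.
p-value = P(Z > -3.343) ≈ 0.9996.

z = -3.34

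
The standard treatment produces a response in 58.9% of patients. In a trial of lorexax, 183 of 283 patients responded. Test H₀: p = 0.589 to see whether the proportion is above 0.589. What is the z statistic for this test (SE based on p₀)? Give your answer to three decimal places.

p̂ = 183/283 = 0.64664.
Under H₀, SE = √(0.589·0.411/283) = √(0.000855403) = 0.02925.
z = (0.64664 − 0.589)/0.02925 = 0.05764/0.02925 = 1.971.
p-value = P(Z > 1.971) ≈ 0.0244.

z = 1.971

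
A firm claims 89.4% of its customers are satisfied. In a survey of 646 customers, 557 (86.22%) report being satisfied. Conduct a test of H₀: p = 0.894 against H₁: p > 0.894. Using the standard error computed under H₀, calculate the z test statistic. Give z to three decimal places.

z = -2.623

p̂ = 557/646 = 0.86223.
Standard error under H₀: √(0.894×0.106/646) = 0.01211.
z = (0.86223 − 0.894)/0.01211 = -0.03177/0.01211 = -2.623.
p-value = P(Z > -2.623) ≈ 0.9956.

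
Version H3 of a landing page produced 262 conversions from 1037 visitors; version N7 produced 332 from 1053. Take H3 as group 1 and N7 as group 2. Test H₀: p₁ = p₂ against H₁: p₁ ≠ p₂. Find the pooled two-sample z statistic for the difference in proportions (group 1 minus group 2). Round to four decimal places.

p̂₁ = 262/1037 = 0.252652, p̂₂ = 332/1053 = 0.315290.
Pooled p̂ = (262+332)/(1037+1053) = 594/2090 = 0.284211.
SE = √(p̂(1−p̂)(1/n₁+1/n₂)) = √(0.284211·0.715789·0.00191399) = √(0.000389372) = 0.019733.
z = (0.252652 − 0.315290)/0.019733 = -0.062638/0.019733 = -3.1743.
p-value = 2·P(Z > 3.174) ≈ 0.0015.

z = -3.1743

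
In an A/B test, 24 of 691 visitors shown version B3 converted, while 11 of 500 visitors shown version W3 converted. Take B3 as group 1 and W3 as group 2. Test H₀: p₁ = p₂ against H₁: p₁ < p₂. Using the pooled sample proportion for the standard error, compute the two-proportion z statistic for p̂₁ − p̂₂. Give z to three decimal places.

p̂₁ = 24/691 = 0.034732, p̂₂ = 11/500 = 0.022000.
Pooled p̂ = (24+11)/(691+500) = 35/1191 = 0.029387.
SE = √(0.0285235 × 0.00344718) = 0.009916.
z = (0.034732 − 0.022000)/0.009916 = 0.012732/0.009916 = 1.284.
p-value = P(Z < 1.284) ≈ 0.9004.

z = 1.284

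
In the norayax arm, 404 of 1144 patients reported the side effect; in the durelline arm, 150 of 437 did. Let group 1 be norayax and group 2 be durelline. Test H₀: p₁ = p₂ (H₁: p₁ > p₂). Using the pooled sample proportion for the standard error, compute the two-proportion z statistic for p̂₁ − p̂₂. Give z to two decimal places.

z = 0.37

p̂₁ = 404/1144 = 0.3531, p̂₂ = 150/437 = 0.3432.
Pooled p̂ = (404+150)/(1144+437) = 554/1581 = 0.3504.
SE = √(p̂(1−p̂)(1/n₁+1/n₂)) = √(0.3504·0.6496·0.00316246) = √(0.000719848) = 0.0268.
z = (0.3531 − 0.3432)/0.0268 = 0.0099/0.0268 = 0.37.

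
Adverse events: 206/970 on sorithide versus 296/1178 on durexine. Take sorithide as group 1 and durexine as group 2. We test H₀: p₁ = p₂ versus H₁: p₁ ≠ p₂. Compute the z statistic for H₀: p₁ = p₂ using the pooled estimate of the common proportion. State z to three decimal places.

p̂₁ = 206/970 = 0.21237, p̂₂ = 296/1178 = 0.25127.
Pooled p̂ = (206+296)/(970+1178) = 502/2148 = 0.23371.
SE = √(p̂(1−p̂)(1/n₁+1/n₂)) = √(0.23371·0.76629·0.00187982) = √(0.000336653) = 0.01835.
z = (0.21237 − 0.25127)/0.01835 = -0.03890/0.01835 = -2.120.
Two-sided p-value ≈ 2·Φ(−2.120) = 0.0340.

z = -2.120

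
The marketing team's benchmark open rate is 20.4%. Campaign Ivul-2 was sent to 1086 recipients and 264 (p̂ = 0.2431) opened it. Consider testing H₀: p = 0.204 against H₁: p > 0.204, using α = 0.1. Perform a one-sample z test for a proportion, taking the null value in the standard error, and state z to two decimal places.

z = 3.20

p̂ = 264/1086 ≈ 0.2431.
SE = √(p₀(1−p₀)/n) = √(0.16238/1086) = 0.0122.
z = (0.2431 − 0.204)/0.0122 = 0.0391/0.0122 = 3.20.
p-value = P(Z > 3.197) ≈ 0.0007. With α = 0.1, reject H₀.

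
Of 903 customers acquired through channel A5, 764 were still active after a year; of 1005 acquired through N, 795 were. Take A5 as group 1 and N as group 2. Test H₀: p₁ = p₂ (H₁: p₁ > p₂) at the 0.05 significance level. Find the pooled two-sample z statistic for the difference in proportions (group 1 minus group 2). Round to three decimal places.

p̂₁ = 764/903 ≈ 0.84607, p̂₂ = 795/1005 ≈ 0.79104.
Pooled p̂ = (764+795)/(903+1005) = 1559/1908 = 0.81709.
SE = √(0.149456 × 0.00210244) = 0.01773.
z = (0.84607 − 0.79104)/0.01773 = 0.05503/0.01773 = 3.104.
p-value = P(Z > 3.104) ≈ 0.0010, so at α = 0.05 we reject H₀.

z = 3.104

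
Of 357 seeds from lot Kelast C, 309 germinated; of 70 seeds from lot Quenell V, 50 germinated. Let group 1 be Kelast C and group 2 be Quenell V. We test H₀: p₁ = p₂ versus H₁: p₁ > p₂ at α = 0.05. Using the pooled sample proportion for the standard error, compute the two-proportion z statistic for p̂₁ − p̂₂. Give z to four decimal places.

p̂₁ = 309/357 = 0.8655462, p̂₂ = 50/70 = 0.7142857.
Pooled p̂ = (309+50)/(357+70) = 359/427 = 0.8407494.
SE = √(p̂(1−p̂)(1/n₁+1/n₂)) = √(0.8407494·0.1592506·0.0170868) = √(0.00228775) = 0.0478305.
z = (0.8655462 − 0.7142857)/0.0478305 = 0.1512605/0.0478305 = 3.1624.
p-value = P(Z > 3.162) ≈ 0.0008; since p < α = 0.05, reject H₀.

z = 3.1624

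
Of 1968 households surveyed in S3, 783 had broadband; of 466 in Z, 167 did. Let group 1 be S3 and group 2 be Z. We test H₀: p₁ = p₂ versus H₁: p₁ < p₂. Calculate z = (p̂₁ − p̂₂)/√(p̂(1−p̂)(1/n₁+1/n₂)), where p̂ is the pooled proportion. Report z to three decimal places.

p̂₁ = 783/1968 ≈ 0.39787, p̂₂ = 167/466 ≈ 0.35837.
Pooled p̂ = (783+167)/(1968+466) = 950/2434 = 0.39030.
SE = √(0.237967 × 0.00265405) = 0.02513.
z = (0.39787 − 0.35837)/0.02513 = 0.03950/0.02513 = 1.572.

z = 1.572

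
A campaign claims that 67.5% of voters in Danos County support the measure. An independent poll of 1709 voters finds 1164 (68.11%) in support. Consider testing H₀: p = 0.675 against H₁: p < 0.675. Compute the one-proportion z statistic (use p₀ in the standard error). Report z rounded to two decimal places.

z = 0.54

p̂ = 1164/1709 = 0.6811.
Standard error under H₀: √(0.675×0.325/1709) = 0.0113.
z = (0.6811 − 0.675)/0.0113 = 0.0061/0.0113 = 0.54.
p-value = P(Z < 0.538) ≈ 0.7049.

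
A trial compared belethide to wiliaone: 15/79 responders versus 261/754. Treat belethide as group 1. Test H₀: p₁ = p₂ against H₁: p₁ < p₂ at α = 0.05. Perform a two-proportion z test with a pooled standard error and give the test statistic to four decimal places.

z = -2.8077

p̂₁ = 15/79 = 0.189873, p̂₂ = 261/754 = 0.346154.
Pooled p̂ = (15+261)/(79+754) = 276/833 = 0.331333.
SE = √(0.221551 × 0.0139845) = 0.055662.
z = (0.189873 − 0.346154)/0.055662 = -0.156281/0.055662 = -2.8077.
p-value = P(Z < -2.808) ≈ 0.0025; since p < α = 0.05, reject H₀.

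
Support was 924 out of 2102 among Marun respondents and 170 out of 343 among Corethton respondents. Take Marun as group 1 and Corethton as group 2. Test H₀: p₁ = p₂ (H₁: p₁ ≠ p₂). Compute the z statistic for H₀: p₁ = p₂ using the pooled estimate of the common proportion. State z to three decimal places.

p̂₁ = 924/2102 ≈ 0.439581, p̂₂ = 170/343 ≈ 0.495627.
Pooled p̂ = (924+170)/(2102+343) = 1094/2445 = 0.447444.
SE = √(p̂(1−p̂)(1/n₁+1/n₂)) = √(0.447444·0.552556·0.00339119) = √(0.00083843) = 0.028956.
z = (0.439581 − 0.495627)/0.028956 = -0.056046/0.028956 = -1.936.
p-value = 2·P(Z > 1.936) ≈ 0.0529.

z = -1.936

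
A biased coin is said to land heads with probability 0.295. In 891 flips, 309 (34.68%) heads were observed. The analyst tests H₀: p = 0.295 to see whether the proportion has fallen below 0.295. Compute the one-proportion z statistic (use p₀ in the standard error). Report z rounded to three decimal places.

z = 3.391

p̂ = 309/891 ≈ 0.346801.
SE = √(p₀(1−p₀)/n) = √(0.20798/891) = 0.015278.
z = (0.346801 − 0.295)/0.015278 = 0.051801/0.015278 = 3.391.
p-value = P(Z < 3.391) ≈ 0.9997.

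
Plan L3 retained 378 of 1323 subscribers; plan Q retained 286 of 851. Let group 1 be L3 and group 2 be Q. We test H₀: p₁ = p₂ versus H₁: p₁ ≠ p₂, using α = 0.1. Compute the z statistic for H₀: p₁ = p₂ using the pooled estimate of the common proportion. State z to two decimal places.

z = -2.49

p̂₁ = 378/1323 ≈ 0.28571, p̂₂ = 286/851 ≈ 0.33608.
Pooled p̂ = (378+286)/(1323+851) = 664/2174 = 0.30543.
SE = √(p̂(1−p̂)(1/n₁+1/n₂)) = √(0.30543·0.69457·0.00193095) = √(0.000409634) = 0.02024.
z = (0.28571 − 0.33608)/0.02024 = -0.05037/0.02024 = -2.49.
Two-sided p-value ≈ 2·Φ(−2.488) = 0.0128. With α = 0.1, reject H₀.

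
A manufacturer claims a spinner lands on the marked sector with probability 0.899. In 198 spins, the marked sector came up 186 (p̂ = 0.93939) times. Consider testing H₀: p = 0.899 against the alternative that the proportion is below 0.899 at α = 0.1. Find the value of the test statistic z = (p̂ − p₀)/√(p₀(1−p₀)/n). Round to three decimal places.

p̂ = 186/198 ≈ 0.939394.
SE = √(p₀(1−p₀)/n) = √(0.090799/198) = 0.021414.
z = (0.939394 − 0.899)/0.021414 = 0.040394/0.021414 = 1.886.
p-value = P(Z < 1.886) ≈ 0.9704. With α = 0.1, fail to reject H₀.

z = 1.886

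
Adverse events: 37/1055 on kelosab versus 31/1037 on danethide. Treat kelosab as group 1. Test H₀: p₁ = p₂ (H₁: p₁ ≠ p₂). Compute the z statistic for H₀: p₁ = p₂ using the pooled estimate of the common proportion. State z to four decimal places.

p̂₁ = 37/1055 = 0.035071, p̂₂ = 31/1037 = 0.029894.
Pooled p̂ = (37+31)/(1055+1037) = 68/2092 = 0.032505.
SE = √(0.0314482 × 0.00191219) = 0.007755.
z = (0.035071 − 0.029894)/0.007755 = 0.005177/0.007755 = 0.6676.
p-value = 2·P(Z > 0.668) ≈ 0.5044.

z = 0.6676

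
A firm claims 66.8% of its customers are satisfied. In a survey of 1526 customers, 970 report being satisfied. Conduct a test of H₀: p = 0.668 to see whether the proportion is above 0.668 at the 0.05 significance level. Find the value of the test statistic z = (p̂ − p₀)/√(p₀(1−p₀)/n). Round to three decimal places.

p̂ = 970/1526 = 0.635649.
SE = √(p₀(1−p₀)/n) = √(0.22178/1526) = 0.012055.
z = (0.635649 − 0.668)/0.012055 = -0.032351/0.012055 = -2.684.
p-value = P(Z > -2.684) ≈ 0.9964, so at α = 0.05 we fail to reject H₀.

z = -2.684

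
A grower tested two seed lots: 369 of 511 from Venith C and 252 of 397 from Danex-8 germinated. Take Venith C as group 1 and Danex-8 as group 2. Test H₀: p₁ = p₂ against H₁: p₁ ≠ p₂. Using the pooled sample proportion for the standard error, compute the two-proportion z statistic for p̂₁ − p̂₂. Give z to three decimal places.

z = 2.808

p̂₁ = 369/511 ≈ 0.72211, p̂₂ = 252/397 ≈ 0.63476.
Pooled p̂ = (369+252)/(511+397) = 621/908 = 0.68392.
SE = √(0.216173 × 0.00447584) = 0.03111.
z = (0.72211 − 0.63476)/0.03111 = 0.08735/0.03111 = 2.808.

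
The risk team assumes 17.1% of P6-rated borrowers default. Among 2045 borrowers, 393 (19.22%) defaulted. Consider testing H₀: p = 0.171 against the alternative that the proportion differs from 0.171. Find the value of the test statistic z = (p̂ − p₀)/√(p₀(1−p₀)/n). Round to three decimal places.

z = 2.543

p̂ = 393/2045 = 0.19218.
SE = √(p₀(1−p₀)/n) = √(0.14176/2045) = 0.00833.
z = (0.19218 − 0.171)/0.00833 = 0.02118/0.00833 = 2.543.
p-value = 2·P(Z > 2.543) ≈ 0.0110.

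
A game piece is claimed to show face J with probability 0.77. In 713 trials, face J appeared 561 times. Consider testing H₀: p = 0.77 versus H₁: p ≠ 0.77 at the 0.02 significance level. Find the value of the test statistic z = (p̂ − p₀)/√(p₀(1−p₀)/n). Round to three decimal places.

p̂ = 561/713 = 0.78682.
Standard error under H₀: √(0.77×0.23/713) = 0.01576.
z = (0.78682 − 0.77)/0.01576 = 0.01682/0.01576 = 1.067.
p-value = 2·P(Z > 1.067) ≈ 0.2860. With α = 0.02, fail to reject H₀.

z = 1.067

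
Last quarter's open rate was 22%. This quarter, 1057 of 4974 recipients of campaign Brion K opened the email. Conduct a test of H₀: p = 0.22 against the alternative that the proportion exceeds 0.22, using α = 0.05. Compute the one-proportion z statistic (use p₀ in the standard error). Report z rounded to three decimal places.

z = -1.276

p̂ = 1057/4974 = 0.21251.
Under H₀, SE = √(0.22·0.78/4974) = √(3.44994e-05) = 0.00587.
z = (0.21251 − 0.22)/0.00587 = -0.00749/0.00587 = -1.276.
p-value = P(Z > -1.276) ≈ 0.8990. With α = 0.05, fail to reject H₀.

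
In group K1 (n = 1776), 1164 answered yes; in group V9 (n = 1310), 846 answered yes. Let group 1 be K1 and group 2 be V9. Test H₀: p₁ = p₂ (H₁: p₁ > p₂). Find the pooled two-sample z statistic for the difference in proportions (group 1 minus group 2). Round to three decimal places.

p̂₁ = 1164/1776 ≈ 0.655405, p̂₂ = 846/1310 ≈ 0.645802.
Pooled p̂ = (1164+846)/(1776+1310) = 2010/3086 = 0.651329.
SE = √(0.2271 × 0.00132642) = 0.017356.
z = (0.655405 − 0.645802)/0.017356 = 0.009603/0.017356 = 0.553.
p-value = P(Z > 0.553) ≈ 0.2900.

z = 0.553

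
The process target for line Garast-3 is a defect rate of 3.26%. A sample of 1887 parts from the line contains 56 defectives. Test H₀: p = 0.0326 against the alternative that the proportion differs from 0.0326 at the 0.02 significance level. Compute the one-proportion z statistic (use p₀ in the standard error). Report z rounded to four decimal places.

z = -0.7151

p̂ = 56/1887 ≈ 0.0296767.
SE = √(p₀(1−p₀)/n) = √(0.031537/1887) = 0.0040881.
z = (0.0296767 − 0.0326)/0.0040881 = -0.0029233/0.0040881 = -0.7151.
p-value = 2·P(Z > 0.715) ≈ 0.4746, so at α = 0.02 we fail to reject H₀.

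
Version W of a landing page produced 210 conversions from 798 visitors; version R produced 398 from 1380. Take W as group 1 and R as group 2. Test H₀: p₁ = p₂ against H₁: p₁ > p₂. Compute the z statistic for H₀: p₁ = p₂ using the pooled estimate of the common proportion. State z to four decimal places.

z = -1.2656

p̂₁ = 210/798 ≈ 0.263158, p̂₂ = 398/1380 ≈ 0.288406.
Pooled p̂ = (210+398)/(798+1380) = 608/2178 = 0.279155.
SE = √(p̂(1−p̂)(1/n₁+1/n₂)) = √(0.279155·0.720845·0.00197777) = √(0.000397982) = 0.019949.
z = (0.263158 − 0.288406)/0.019949 = -0.025248/0.019949 = -1.2656.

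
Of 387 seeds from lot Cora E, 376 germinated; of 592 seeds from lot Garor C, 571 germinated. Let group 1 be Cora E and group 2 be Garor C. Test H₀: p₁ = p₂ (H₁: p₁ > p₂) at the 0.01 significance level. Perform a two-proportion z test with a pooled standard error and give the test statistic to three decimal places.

p̂₁ = 376/387 = 0.971576, p̂₂ = 571/592 = 0.964527.
Pooled p̂ = (376+571)/(387+592) = 947/979 = 0.967314.
SE = √(p̂(1−p̂)(1/n₁+1/n₂)) = √(0.967314·0.032686·0.00427317) = √(0.000135109) = 0.011624.
z = (0.971576 − 0.964527)/0.011624 = 0.007049/0.011624 = 0.606.
p-value = P(Z > 0.606) ≈ 0.2721, so at α = 0.01 we fail to reject H₀.

z = 0.606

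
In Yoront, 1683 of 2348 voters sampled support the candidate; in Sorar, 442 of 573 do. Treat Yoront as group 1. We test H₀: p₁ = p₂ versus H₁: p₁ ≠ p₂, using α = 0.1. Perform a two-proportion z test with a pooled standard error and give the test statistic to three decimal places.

z = -2.632

p̂₁ = 1683/2348 ≈ 0.716780, p̂₂ = 442/573 ≈ 0.771379.
Pooled p̂ = (1683+442)/(2348+573) = 2125/2921 = 0.727491.
SE = √(p̂(1−p̂)(1/n₁+1/n₂)) = √(0.727491·0.272509·0.0021711) = √(0.000430415) = 0.020746.
z = (0.716780 − 0.771379)/0.020746 = -0.054599/0.020746 = -2.632.
p-value = 2·P(Z > 2.632) ≈ 0.0085. With α = 0.1, reject H₀.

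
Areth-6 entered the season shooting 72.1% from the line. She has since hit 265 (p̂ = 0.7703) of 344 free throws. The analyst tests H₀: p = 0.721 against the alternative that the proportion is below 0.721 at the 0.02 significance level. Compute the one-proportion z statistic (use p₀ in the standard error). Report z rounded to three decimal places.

p̂ = 265/344 = 0.77035.
SE = √(p₀(1−p₀)/n) = √(0.20116/344) = 0.02418.
z = (0.77035 − 0.721)/0.02418 = 0.04935/0.02418 = 2.041.
p-value = P(Z < 2.041) ≈ 0.9794, so at α = 0.02 we fail to reject H₀.

z = 2.041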